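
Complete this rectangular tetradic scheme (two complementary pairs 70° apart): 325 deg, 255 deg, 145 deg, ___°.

A rectangular tetradic uses two complementary pairs 70° apart: offsets 0°, 70°, 180°, 250°.
Among {145°, 255°, 325°}, 325° and 145° are a 180° pair.
The remaining hue 255° needs its own complement: 255 + 180 = 435 → 435 − 360 = 75°

75°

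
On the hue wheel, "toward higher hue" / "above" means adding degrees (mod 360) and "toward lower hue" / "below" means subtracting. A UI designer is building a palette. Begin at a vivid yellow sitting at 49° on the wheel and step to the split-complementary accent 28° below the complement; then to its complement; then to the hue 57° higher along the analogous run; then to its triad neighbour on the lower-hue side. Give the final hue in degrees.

318°

split-comp 28° ↓ +152°: 49 + 152 = 201°
complement +180°: 201 + 180 = 381 → 381 − 360 = 21°
analog 57° ↑ +57°: 21 + 57 = 78°
triadic ↓ −120°: 78 − 120 = -42 → -42 + 360 = 318°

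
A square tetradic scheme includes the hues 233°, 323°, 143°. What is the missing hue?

A square tetradic scheme places four hues every 90°.
The full set through 143° is {53°, 143°, 233°, 323°}.
Given {143°, 233°, 323°}, the missing hue is 53°.

53°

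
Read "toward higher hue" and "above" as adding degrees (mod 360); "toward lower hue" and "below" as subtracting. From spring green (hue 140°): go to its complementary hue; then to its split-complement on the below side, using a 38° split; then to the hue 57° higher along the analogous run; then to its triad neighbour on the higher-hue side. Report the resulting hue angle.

complement +180°: 140 + 180 = 320°
split-comp 38° ↓ +142°: 320 + 142 = 462 → 462 − 360 = 102°
analog 57° ↑ +57°: 102 + 57 = 159°
triadic ↑ +120°: 159 + 120 = 279°

279°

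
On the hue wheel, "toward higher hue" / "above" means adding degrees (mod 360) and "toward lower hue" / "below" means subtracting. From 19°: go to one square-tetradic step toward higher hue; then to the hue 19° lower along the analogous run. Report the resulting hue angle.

19 + 90 = 109°   (square ↑)
109 − 19 = 90°   (analog 19° ↓)

90°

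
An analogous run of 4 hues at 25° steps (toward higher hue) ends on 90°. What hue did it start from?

3 steps of 25° (toward higher hue) give a net shift of +75°.
Start = end − shift: 90 − 75 = 15°

15°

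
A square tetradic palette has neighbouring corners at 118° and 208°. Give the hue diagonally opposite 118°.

A square tetradic scheme places four hues 90° apart; opposite corners are 180° apart.
118 + 180 = 298°

298°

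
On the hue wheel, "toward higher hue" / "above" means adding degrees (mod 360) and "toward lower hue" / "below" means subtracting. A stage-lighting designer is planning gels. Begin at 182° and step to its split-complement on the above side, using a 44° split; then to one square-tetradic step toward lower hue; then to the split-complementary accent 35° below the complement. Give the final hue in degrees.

101°

+224° (split-comp 44° ↑): 182 + 224 = 406 → 406 − 360 = 46°
−90° (square ↓): 46 − 90 = -44 → -44 + 360 = 316°
+145° (split-comp 35° ↓): 316 + 145 = 461 → 461 − 360 = 101°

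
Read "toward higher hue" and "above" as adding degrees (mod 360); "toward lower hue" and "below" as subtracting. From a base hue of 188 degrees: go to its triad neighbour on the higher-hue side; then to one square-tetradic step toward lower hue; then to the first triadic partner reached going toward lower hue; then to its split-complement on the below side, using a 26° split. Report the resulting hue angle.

triadic ↑ +120°: 188 + 120 = 308°
square ↓ −90°: 308 − 90 = 218°
triadic ↓ −120°: 218 − 120 = 98°
split-comp 26° ↓ +154°: 98 + 154 = 252°

252°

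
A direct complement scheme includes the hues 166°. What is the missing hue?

346°

The complement sits 180° across the wheel.
The full set through 166° is {166°, 346°}.
Given {166°}, the missing hue is 346°.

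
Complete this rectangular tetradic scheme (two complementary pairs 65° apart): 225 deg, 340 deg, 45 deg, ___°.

160°

A rectangular tetradic uses two complementary pairs 65° apart: offsets 0°, 65°, 180°, 245°.
Among {45°, 225°, 340°}, 225° and 45° are a 180° pair.
The remaining hue 340° needs its own complement: 340 + 180 = 520 → 520 − 360 = 160°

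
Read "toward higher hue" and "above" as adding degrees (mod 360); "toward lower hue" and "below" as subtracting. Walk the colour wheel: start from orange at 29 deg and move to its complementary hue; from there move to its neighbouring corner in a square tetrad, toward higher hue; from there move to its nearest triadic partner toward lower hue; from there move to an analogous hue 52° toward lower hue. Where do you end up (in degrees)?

127°

complement +180°: 29 + 180 = 209°
square ↑ +90°: 209 + 90 = 299°
triadic ↓ −120°: 299 − 120 = 179°
analog 52° ↓ −52°: 179 − 52 = 127°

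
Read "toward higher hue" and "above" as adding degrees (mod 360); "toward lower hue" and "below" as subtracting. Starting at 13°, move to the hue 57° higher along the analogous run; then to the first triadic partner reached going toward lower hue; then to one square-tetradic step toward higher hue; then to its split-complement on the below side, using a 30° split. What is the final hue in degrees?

13 + 57 = 70°   (analog 57° ↑)
70 − 120 = -50 → -50 + 360 = 310°   (triadic ↓)
310 + 90 = 400 → 400 − 360 = 40°   (square ↑)
40 + 150 = 190°   (split-comp 30° ↓)

190°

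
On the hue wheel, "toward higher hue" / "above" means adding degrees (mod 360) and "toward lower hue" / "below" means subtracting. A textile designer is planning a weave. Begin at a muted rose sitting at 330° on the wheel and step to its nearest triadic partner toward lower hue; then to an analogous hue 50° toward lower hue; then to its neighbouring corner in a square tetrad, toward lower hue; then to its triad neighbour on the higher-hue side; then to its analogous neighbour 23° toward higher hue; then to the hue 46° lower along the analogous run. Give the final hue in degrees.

−120° (triadic ↓): 330 − 120 = 210°
−50° (analog 50° ↓): 210 − 50 = 160°
−90° (square ↓): 160 − 90 = 70°
+120° (triadic ↑): 70 + 120 = 190°
+23° (analog 23° ↑): 190 + 23 = 213°
−46° (analog 46° ↓): 213 − 46 = 167°

167°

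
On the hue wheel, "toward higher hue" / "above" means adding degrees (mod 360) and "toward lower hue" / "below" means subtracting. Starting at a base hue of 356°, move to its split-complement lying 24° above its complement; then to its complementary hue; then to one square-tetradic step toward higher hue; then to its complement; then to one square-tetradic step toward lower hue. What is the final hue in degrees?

356 + 204 = 560 → 560 − 360 = 200°   (split-comp 24° ↑)
200 + 180 = 380 → 380 − 360 = 20°   (complement)
20 + 90 = 110°   (square ↑)
110 + 180 = 290°   (complement)
290 − 90 = 200°   (square ↓)

200°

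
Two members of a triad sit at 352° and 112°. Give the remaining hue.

A triad spaces three hues 120° apart.
The full set is {112°, 232°, 352°}.

232°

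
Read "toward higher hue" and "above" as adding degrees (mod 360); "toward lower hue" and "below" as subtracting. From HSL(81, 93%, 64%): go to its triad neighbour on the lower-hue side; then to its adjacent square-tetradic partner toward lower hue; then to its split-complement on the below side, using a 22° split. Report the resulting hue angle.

29°

−120° (triadic ↓): 81 − 120 = -39 → -39 + 360 = 321°
−90° (square ↓): 321 − 90 = 231°
+158° (split-comp 22° ↓): 231 + 158 = 389 → 389 − 360 = 29°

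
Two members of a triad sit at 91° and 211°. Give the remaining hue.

331°

A triad spaces three hues 120° apart.
The full set is {91°, 211°, 331°}.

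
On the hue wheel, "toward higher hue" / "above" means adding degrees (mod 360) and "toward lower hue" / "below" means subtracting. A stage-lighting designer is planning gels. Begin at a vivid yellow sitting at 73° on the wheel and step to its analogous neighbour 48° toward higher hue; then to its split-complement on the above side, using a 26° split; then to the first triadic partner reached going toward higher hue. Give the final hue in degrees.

87°

analog 48° ↑ +48°: 73 + 48 = 121°
split-comp 26° ↑ +206°: 121 + 206 = 327°
triadic ↑ +120°: 327 + 120 = 447 → 447 − 360 = 87°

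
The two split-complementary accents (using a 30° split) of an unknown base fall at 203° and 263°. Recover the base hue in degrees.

The accents sit 30° either side of the complement, so the complement is their short-arc midpoint on the wheel.
Short-arc midpoint of 203° and 263°: 233°.
Base is 180° from the complement: 233 − 180 = 53°

53°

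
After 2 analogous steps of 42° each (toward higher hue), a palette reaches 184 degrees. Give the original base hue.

2 steps of 42° (toward higher hue) give a net shift of +84°.
Start = end − shift: 184 − 84 = 100°

100°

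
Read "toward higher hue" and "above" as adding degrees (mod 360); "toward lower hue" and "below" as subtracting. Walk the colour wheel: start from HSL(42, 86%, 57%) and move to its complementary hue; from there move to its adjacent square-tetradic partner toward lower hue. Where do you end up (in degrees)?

132°

+180° (complement): 42 + 180 = 222°
−90° (square ↓): 222 − 90 = 132°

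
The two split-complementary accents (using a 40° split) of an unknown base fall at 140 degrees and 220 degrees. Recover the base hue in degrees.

0°

The accents sit 40° either side of the complement, so the complement is their short-arc midpoint on the wheel.
Short-arc midpoint of 140° and 220°: 180°.
Base is 180° from the complement: 180 − 180 = 0°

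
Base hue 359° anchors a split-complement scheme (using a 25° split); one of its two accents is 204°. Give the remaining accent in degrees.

154°

Split-complementary hues sit 25° either side of the complement.
Complement of the base 359°: 359 + 180 = 539 → 539 − 360 = 179°
The given accent 204° is 25° one side of 179°; the other accent sits 25° the other side: 179 − 25 = 154°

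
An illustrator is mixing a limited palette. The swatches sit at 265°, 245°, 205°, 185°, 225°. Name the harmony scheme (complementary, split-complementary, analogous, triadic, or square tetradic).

analogous

Sort the hues: 185°, 205°, 225°, 245°, 265°.
Successive gaps around the wheel: 20°, 20°, 20°, 20°, 280°.
A run of hues at equal small steps (20°) with one large closing gap is an analogous group.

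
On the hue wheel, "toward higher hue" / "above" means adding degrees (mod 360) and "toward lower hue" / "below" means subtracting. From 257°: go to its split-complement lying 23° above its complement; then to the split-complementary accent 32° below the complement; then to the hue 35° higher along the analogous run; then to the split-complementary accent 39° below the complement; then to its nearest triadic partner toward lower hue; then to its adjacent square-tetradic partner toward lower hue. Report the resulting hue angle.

+203° (split-comp 23° ↑): 257 + 203 = 460 → 460 − 360 = 100°
+148° (split-comp 32° ↓): 100 + 148 = 248°
+35° (analog 35° ↑): 248 + 35 = 283°
+141° (split-comp 39° ↓): 283 + 141 = 424 → 424 − 360 = 64°
−120° (triadic ↓): 64 − 120 = -56 → -56 + 360 = 304°
−90° (square ↓): 304 − 90 = 214°

214°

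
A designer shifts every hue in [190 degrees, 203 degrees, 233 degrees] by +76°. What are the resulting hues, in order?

266°, 279°, 309°

190 + 76 = 266°
203 + 76 = 279°
233 + 76 = 309°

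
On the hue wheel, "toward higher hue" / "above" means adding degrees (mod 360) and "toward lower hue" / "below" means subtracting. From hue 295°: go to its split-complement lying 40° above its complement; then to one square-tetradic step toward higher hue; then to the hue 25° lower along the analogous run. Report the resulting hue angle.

220°

split-comp 40° ↑ +220°: 295 + 220 = 515 → 515 − 360 = 155°
square ↑ +90°: 155 + 90 = 245°
analog 25° ↓ −25°: 245 − 25 = 220°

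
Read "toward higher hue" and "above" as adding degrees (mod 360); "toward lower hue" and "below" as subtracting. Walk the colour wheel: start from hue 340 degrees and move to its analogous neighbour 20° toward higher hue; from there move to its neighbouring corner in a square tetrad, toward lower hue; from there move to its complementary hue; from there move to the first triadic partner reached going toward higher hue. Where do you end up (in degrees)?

210°

+20° (analog 20° ↑): 340 + 20 = 360 → 360 − 360 = 0°
−90° (square ↓): 0 − 90 = -90 → -90 + 360 = 270°
+180° (complement): 270 + 180 = 450 → 450 − 360 = 90°
+120° (triadic ↑): 90 + 120 = 210°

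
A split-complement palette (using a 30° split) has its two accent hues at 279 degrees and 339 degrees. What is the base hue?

The accents sit 30° either side of the complement, so the complement is their short-arc midpoint on the wheel.
Short-arc midpoint of 279° and 339°: 309°.
Base is 180° from the complement: 309 − 180 = 129°

129°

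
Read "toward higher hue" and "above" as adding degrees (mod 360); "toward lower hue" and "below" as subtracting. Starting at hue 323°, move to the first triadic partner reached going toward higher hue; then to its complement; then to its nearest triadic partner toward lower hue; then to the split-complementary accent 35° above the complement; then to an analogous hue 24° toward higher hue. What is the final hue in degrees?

triadic ↑ +120°: 323 + 120 = 443 → 443 − 360 = 83°
complement +180°: 83 + 180 = 263°
triadic ↓ −120°: 263 − 120 = 143°
split-comp 35° ↑ +215°: 143 + 215 = 358°
analog 24° ↑ +24°: 358 + 24 = 382 → 382 − 360 = 22°

22°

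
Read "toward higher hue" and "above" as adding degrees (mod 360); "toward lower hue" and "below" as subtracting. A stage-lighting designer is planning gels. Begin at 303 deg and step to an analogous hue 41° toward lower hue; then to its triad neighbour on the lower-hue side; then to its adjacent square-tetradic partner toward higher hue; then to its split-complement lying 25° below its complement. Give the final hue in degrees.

27°

303 − 41 = 262°   (analog 41° ↓)
262 − 120 = 142°   (triadic ↓)
142 + 90 = 232°   (square ↑)
232 + 155 = 387 → 387 − 360 = 27°   (split-comp 25° ↓)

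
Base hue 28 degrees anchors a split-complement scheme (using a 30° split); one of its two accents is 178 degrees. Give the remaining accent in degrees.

Split-complementary hues sit 30° either side of the complement.
Complement of the base 28°: 28 + 180 = 208°
The given accent 178° is 30° one side of 208°; the other accent sits 30° the other side: 208 + 30 = 238°

238°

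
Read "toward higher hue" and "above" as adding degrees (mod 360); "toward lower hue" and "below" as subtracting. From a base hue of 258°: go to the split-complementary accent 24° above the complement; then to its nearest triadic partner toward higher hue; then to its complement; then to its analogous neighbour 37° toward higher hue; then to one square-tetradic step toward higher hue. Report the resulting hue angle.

split-comp 24° ↑ +204°: 258 + 204 = 462 → 462 − 360 = 102°
triadic ↑ +120°: 102 + 120 = 222°
complement +180°: 222 + 180 = 402 → 402 − 360 = 42°
analog 37° ↑ +37°: 42 + 37 = 79°
square ↑ +90°: 79 + 90 = 169°

169°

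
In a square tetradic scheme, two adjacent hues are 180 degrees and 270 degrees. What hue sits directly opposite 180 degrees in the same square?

A square tetradic scheme places four hues 90° apart; opposite corners are 180° apart.
180 + 180 = 360 → 360 − 360 = 0°

0°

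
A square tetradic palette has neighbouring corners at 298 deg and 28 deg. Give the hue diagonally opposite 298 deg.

A square tetradic scheme places four hues 90° apart; opposite corners are 180° apart.
298 + 180 = 478 → 478 − 360 = 118°

118°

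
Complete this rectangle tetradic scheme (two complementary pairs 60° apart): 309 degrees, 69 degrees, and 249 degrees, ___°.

129°

A rectangular tetradic uses two complementary pairs 60° apart: offsets 0°, 60°, 180°, 240°.
Among {69°, 249°, 309°}, 249° and 69° are a 180° pair.
The remaining hue 309° needs its own complement: 309 + 180 = 489 → 489 − 360 = 129°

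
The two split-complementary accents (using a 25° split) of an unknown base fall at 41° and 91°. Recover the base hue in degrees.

The accents sit 25° either side of the complement, so the complement is their short-arc midpoint on the wheel.
Short-arc midpoint of 41° and 91°: 66°.
Base is 180° from the complement: 66 − 180 = -114 → -114 + 360 = 246°

246°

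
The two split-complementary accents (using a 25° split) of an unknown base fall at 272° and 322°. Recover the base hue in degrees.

The accents sit 25° either side of the complement, so the complement is their short-arc midpoint on the wheel.
Short-arc midpoint of 272° and 322°: 297°.
Base is 180° from the complement: 297 − 180 = 117°

117°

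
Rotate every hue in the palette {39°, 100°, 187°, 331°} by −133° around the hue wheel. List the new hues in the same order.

266°, 327°, 54°, 198°

39 − 133 = -94 → -94 + 360 = 266°
100 − 133 = -33 → -33 + 360 = 327°
187 − 133 = 54°
331 − 133 = 198°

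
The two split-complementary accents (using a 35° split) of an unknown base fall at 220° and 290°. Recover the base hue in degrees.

75°

The accents sit 35° either side of the complement, so the complement is their short-arc midpoint on the wheel.
Short-arc midpoint of 220° and 290°: 255°.
Base is 180° from the complement: 255 − 180 = 75°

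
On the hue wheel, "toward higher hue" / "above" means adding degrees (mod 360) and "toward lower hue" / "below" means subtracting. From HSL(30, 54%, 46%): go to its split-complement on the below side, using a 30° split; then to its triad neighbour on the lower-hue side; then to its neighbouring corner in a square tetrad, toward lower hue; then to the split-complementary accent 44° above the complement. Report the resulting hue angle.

194°

split-comp 30° ↓ +150°: 30 + 150 = 180°
triadic ↓ −120°: 180 − 120 = 60°
square ↓ −90°: 60 − 90 = -30 → -30 + 360 = 330°
split-comp 44° ↑ +224°: 330 + 224 = 554 → 554 − 360 = 194°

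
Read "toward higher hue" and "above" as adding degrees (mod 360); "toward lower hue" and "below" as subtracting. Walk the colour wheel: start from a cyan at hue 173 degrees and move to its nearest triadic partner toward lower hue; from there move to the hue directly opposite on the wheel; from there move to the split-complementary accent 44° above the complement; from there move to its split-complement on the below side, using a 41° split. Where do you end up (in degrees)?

triadic ↓ −120°: 173 − 120 = 53°
complement +180°: 53 + 180 = 233°
split-comp 44° ↑ +224°: 233 + 224 = 457 → 457 − 360 = 97°
split-comp 41° ↓ +139°: 97 + 139 = 236°

236°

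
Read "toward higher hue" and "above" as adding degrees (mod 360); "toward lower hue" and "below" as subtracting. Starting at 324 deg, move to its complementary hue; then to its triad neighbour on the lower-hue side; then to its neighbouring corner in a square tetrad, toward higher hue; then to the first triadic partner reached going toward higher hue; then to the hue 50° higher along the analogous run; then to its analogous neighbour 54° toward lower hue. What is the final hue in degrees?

230°

+180° (complement): 324 + 180 = 504 → 504 − 360 = 144°
−120° (triadic ↓): 144 − 120 = 24°
+90° (square ↑): 24 + 90 = 114°
+120° (triadic ↑): 114 + 120 = 234°
+50° (analog 50° ↑): 234 + 50 = 284°
−54° (analog 54° ↓): 284 − 54 = 230°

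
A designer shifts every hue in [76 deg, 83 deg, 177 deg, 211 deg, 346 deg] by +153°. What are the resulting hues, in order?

76 + 153 = 229°
83 + 153 = 236°
177 + 153 = 330°
211 + 153 = 364 → 364 − 360 = 4°
346 + 153 = 499 → 499 − 360 = 139°

229°, 236°, 330°, 4°, 139°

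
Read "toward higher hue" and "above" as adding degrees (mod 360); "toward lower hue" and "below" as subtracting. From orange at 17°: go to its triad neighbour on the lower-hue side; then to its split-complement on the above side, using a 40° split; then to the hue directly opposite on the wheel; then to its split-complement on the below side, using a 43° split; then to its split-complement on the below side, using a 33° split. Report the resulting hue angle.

221°

−120° (triadic ↓): 17 − 120 = -103 → -103 + 360 = 257°
+220° (split-comp 40° ↑): 257 + 220 = 477 → 477 − 360 = 117°
+180° (complement): 117 + 180 = 297°
+137° (split-comp 43° ↓): 297 + 137 = 434 → 434 − 360 = 74°
+147° (split-comp 33° ↓): 74 + 147 = 221°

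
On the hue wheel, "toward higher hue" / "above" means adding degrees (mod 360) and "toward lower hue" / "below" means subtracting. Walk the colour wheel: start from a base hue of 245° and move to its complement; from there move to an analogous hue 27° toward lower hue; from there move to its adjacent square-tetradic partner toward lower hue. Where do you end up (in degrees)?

308°

complement +180°: 245 + 180 = 425 → 425 − 360 = 65°
analog 27° ↓ −27°: 65 − 27 = 38°
square ↓ −90°: 38 − 90 = -52 → -52 + 360 = 308°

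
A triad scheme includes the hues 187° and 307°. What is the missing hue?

67°

A triad places three hues 120° apart.
The full set through 187° is {67°, 187°, 307°}.
Given {187°, 307°}, the missing hue is 67°.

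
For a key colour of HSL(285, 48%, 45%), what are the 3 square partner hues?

A square tetradic scheme places four hues every 90°.
285 + 90 = 375 → 375 − 360 = 15°
285 + 180 = 465 → 465 − 360 = 105°
285 + 270 = 555 → 555 − 360 = 195°

15°, 105°, 195°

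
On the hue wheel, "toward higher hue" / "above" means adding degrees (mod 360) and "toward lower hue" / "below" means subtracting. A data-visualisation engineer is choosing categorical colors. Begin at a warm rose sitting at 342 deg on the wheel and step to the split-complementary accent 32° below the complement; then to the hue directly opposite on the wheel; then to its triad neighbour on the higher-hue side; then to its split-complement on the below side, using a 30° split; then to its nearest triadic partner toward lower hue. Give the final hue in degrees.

342 + 148 = 490 → 490 − 360 = 130°   (split-comp 32° ↓)
130 + 180 = 310°   (complement)
310 + 120 = 430 → 430 − 360 = 70°   (triadic ↑)
70 + 150 = 220°   (split-comp 30° ↓)
220 − 120 = 100°   (triadic ↓)

100°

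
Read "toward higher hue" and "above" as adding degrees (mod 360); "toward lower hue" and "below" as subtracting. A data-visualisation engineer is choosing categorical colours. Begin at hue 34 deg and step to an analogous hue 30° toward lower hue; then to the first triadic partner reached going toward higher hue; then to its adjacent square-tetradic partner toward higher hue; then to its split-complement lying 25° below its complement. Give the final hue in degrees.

34 − 30 = 4°   (analog 30° ↓)
4 + 120 = 124°   (triadic ↑)
124 + 90 = 214°   (square ↑)
214 + 155 = 369 → 369 − 360 = 9°   (split-comp 25° ↓)

9°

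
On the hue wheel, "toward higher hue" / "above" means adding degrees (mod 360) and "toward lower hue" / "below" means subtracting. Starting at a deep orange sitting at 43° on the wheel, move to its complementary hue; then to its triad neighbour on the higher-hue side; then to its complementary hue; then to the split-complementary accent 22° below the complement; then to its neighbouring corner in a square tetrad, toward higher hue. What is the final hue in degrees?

51°

43 + 180 = 223°   (complement)
223 + 120 = 343°   (triadic ↑)
343 + 180 = 523 → 523 − 360 = 163°   (complement)
163 + 158 = 321°   (split-comp 22° ↓)
321 + 90 = 411 → 411 − 360 = 51°   (square ↑)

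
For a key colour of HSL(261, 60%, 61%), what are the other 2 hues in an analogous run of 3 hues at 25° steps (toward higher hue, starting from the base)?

Analogous hues sit every 25° along the wheel.
261 + 25 = 286°
261 + 50 = 311°

286° and 311°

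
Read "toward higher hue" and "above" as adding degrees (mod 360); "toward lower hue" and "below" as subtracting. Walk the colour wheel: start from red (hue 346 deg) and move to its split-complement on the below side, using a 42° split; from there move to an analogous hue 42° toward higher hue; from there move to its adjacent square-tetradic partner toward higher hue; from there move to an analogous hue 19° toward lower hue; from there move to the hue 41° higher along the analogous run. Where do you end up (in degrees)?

split-comp 42° ↓ +138°: 346 + 138 = 484 → 484 − 360 = 124°
analog 42° ↑ +42°: 124 + 42 = 166°
square ↑ +90°: 166 + 90 = 256°
analog 19° ↓ −19°: 256 − 19 = 237°
analog 41° ↑ +41°: 237 + 41 = 278°

278°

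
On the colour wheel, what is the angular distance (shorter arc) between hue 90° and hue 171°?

81°

|90 − 171| = 81.
81 ≤ 180, so the shorter arc is 81°.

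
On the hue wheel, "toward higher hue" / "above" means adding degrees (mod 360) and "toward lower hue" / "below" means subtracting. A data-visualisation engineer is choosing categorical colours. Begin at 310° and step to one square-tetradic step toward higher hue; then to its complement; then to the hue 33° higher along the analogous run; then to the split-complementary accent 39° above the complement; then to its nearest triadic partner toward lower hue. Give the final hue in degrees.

310 + 90 = 400 → 400 − 360 = 40°   (square ↑)
40 + 180 = 220°   (complement)
220 + 33 = 253°   (analog 33° ↑)
253 + 219 = 472 → 472 − 360 = 112°   (split-comp 39° ↑)
112 − 120 = -8 → -8 + 360 = 352°   (triadic ↓)

352°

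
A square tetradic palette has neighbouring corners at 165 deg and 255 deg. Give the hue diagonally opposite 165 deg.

A square tetradic scheme places four hues 90° apart; opposite corners are 180° apart.
165 + 180 = 345°

345°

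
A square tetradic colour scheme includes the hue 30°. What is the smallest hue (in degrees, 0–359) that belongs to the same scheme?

A square tetradic scheme places four hues every 90°.
The full set through 30° is {30°, 120°, 210°, 300°}.

30°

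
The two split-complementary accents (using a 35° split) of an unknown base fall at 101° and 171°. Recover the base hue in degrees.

316°

The accents sit 35° either side of the complement, so the complement is their short-arc midpoint on the wheel.
Short-arc midpoint of 101° and 171°: 136°.
Base is 180° from the complement: 136 − 180 = -44 → -44 + 360 = 316°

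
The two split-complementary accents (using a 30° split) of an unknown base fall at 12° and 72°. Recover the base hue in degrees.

The accents sit 30° either side of the complement, so the complement is their short-arc midpoint on the wheel.
Short-arc midpoint of 12° and 72°: 42°.
Base is 180° from the complement: 42 − 180 = -138 → -138 + 360 = 222°

222°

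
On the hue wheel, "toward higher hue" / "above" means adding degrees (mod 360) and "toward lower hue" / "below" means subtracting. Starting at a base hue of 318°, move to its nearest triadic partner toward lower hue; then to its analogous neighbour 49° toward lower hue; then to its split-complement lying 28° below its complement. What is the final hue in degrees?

318 − 120 = 198°   (triadic ↓)
198 − 49 = 149°   (analog 49° ↓)
149 + 152 = 301°   (split-comp 28° ↓)

301°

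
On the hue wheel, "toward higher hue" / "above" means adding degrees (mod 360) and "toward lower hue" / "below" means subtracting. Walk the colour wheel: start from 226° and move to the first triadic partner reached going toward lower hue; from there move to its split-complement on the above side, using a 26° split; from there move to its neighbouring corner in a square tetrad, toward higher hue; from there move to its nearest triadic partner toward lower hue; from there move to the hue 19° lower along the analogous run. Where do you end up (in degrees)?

triadic ↓ −120°: 226 − 120 = 106°
split-comp 26° ↑ +206°: 106 + 206 = 312°
square ↑ +90°: 312 + 90 = 402 → 402 − 360 = 42°
triadic ↓ −120°: 42 − 120 = -78 → -78 + 360 = 282°
analog 19° ↓ −19°: 282 − 19 = 263°

263°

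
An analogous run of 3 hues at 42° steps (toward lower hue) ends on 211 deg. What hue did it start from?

2 steps of 42° (toward lower hue) give a net shift of −84°.
Start = end − shift: 211 + 84 = 295°

295°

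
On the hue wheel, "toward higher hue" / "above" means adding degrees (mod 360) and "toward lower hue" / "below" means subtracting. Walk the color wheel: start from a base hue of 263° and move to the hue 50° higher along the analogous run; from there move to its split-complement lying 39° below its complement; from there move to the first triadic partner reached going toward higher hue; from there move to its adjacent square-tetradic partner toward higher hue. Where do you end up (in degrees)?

304°

analog 50° ↑ +50°: 263 + 50 = 313°
split-comp 39° ↓ +141°: 313 + 141 = 454 → 454 − 360 = 94°
triadic ↑ +120°: 94 + 120 = 214°
square ↑ +90°: 214 + 90 = 304°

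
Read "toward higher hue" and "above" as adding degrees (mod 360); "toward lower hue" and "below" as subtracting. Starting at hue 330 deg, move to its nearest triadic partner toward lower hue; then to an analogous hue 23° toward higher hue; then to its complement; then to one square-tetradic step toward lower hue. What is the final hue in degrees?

323°

−120° (triadic ↓): 330 − 120 = 210°
+23° (analog 23° ↑): 210 + 23 = 233°
+180° (complement): 233 + 180 = 413 → 413 − 360 = 53°
−90° (square ↓): 53 − 90 = -37 → -37 + 360 = 323°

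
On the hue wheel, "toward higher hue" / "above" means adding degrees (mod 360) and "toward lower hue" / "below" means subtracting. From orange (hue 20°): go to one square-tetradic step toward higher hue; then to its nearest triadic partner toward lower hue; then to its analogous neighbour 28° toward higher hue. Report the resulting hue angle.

18°

+90° (square ↑): 20 + 90 = 110°
−120° (triadic ↓): 110 − 120 = -10 → -10 + 360 = 350°
+28° (analog 28° ↑): 350 + 28 = 378 → 378 − 360 = 18°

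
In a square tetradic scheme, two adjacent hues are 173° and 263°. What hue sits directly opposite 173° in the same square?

353°

A square tetradic scheme places four hues 90° apart; opposite corners are 180° apart.
173 + 180 = 353°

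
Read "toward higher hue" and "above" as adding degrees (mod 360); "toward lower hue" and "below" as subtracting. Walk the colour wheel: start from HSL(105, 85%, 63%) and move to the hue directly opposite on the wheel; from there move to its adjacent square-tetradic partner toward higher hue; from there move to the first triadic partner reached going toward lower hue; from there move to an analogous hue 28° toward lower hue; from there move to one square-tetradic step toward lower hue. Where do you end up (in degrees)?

+180° (complement): 105 + 180 = 285°
+90° (square ↑): 285 + 90 = 375 → 375 − 360 = 15°
−120° (triadic ↓): 15 − 120 = -105 → -105 + 360 = 255°
−28° (analog 28° ↓): 255 − 28 = 227°
−90° (square ↓): 227 − 90 = 137°

137°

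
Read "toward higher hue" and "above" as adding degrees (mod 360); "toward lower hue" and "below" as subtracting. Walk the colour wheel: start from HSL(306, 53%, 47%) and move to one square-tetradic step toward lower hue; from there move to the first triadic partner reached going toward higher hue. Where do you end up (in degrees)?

−90° (square ↓): 306 − 90 = 216°
+120° (triadic ↑): 216 + 120 = 336°

336°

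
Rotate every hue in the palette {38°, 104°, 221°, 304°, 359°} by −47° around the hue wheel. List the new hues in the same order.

351°, 57°, 174°, 257°, 312°

38 − 47 = -9 → -9 + 360 = 351°
104 − 47 = 57°
221 − 47 = 174°
304 − 47 = 257°
359 − 47 = 312°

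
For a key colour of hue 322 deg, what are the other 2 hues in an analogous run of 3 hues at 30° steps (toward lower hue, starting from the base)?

292° and 262°

Analogous hues sit every 30° along the wheel.
322 − 30 = 292°
322 − 60 = 262°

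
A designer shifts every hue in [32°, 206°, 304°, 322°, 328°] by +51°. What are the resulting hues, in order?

32 + 51 = 83°
206 + 51 = 257°
304 + 51 = 355°
322 + 51 = 373 → 373 − 360 = 13°
328 + 51 = 379 → 379 − 360 = 19°

83°, 257°, 355°, 13°, 19°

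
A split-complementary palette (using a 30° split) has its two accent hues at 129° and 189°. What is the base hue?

The accents sit 30° either side of the complement, so the complement is their short-arc midpoint on the wheel.
Short-arc midpoint of 129° and 189°: 159°.
Base is 180° from the complement: 159 − 180 = -21 → -21 + 360 = 339°

339°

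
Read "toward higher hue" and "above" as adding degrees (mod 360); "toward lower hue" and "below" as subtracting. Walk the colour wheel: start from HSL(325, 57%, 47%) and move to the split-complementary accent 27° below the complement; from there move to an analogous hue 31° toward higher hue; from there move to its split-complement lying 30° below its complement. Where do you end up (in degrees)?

325 + 153 = 478 → 478 − 360 = 118°   (split-comp 27° ↓)
118 + 31 = 149°   (analog 31° ↑)
149 + 150 = 299°   (split-comp 30° ↓)

299°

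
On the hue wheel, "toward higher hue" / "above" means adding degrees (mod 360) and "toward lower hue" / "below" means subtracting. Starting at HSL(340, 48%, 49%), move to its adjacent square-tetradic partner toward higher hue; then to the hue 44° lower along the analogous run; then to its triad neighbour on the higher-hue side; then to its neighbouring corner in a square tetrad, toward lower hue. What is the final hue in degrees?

56°

340 + 90 = 430 → 430 − 360 = 70°   (square ↑)
70 − 44 = 26°   (analog 44° ↓)
26 + 120 = 146°   (triadic ↑)
146 − 90 = 56°   (square ↓)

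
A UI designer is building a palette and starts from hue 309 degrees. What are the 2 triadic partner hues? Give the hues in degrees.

A triad places three hues 120° apart.
309 + 120 = 429 → 429 − 360 = 69°
309 + 240 = 549 → 549 − 360 = 189°

69° and 189°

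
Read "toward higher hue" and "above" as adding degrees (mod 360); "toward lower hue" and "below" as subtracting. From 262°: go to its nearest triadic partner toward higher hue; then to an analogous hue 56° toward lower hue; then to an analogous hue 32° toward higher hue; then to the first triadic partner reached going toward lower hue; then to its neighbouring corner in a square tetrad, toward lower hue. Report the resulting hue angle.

262 + 120 = 382 → 382 − 360 = 22°   (triadic ↑)
22 − 56 = -34 → -34 + 360 = 326°   (analog 56° ↓)
326 + 32 = 358°   (analog 32° ↑)
358 − 120 = 238°   (triadic ↓)
238 − 90 = 148°   (square ↓)

148°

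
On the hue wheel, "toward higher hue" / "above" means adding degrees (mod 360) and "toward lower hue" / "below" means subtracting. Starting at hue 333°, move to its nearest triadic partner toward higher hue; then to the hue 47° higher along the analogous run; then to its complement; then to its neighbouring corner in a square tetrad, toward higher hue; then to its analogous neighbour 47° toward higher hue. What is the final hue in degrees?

+120° (triadic ↑): 333 + 120 = 453 → 453 − 360 = 93°
+47° (analog 47° ↑): 93 + 47 = 140°
+180° (complement): 140 + 180 = 320°
+90° (square ↑): 320 + 90 = 410 → 410 − 360 = 50°
+47° (analog 47° ↑): 50 + 47 = 97°

97°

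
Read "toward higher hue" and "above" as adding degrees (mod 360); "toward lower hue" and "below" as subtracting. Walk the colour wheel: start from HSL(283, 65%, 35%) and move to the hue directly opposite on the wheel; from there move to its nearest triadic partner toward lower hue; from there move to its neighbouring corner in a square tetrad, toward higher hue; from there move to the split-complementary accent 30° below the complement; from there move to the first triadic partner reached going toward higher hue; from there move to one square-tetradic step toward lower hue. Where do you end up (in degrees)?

complement +180°: 283 + 180 = 463 → 463 − 360 = 103°
triadic ↓ −120°: 103 − 120 = -17 → -17 + 360 = 343°
square ↑ +90°: 343 + 90 = 433 → 433 − 360 = 73°
split-comp 30° ↓ +150°: 73 + 150 = 223°
triadic ↑ +120°: 223 + 120 = 343°
square ↓ −90°: 343 − 90 = 253°

253°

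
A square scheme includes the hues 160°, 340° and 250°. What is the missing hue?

70°

A square tetradic scheme places four hues every 90°.
The full set through 160° is {70°, 160°, 250°, 340°}.
Given {160°, 250°, 340°}, the missing hue is 70°.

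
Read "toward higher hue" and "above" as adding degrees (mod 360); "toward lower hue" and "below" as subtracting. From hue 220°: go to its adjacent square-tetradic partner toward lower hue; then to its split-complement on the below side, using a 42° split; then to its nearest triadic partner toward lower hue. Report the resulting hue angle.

148°

220 − 90 = 130°   (square ↓)
130 + 138 = 268°   (split-comp 42° ↓)
268 − 120 = 148°   (triadic ↓)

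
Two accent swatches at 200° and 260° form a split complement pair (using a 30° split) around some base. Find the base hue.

50°

The accents sit 30° either side of the complement, so the complement is their short-arc midpoint on the wheel.
Short-arc midpoint of 200° and 260°: 230°.
Base is 180° from the complement: 230 − 180 = 50°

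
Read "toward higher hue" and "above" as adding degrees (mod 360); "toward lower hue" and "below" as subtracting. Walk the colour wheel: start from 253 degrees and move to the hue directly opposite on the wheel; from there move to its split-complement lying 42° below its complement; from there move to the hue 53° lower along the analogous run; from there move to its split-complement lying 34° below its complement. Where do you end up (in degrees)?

253 + 180 = 433 → 433 − 360 = 73°   (complement)
73 + 138 = 211°   (split-comp 42° ↓)
211 − 53 = 158°   (analog 53° ↓)
158 + 146 = 304°   (split-comp 34° ↓)

304°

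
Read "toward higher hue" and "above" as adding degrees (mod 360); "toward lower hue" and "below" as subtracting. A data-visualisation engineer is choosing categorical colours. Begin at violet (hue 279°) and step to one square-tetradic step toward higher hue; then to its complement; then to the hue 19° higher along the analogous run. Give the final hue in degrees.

+90° (square ↑): 279 + 90 = 369 → 369 − 360 = 9°
+180° (complement): 9 + 180 = 189°
+19° (analog 19° ↑): 189 + 19 = 208°

208°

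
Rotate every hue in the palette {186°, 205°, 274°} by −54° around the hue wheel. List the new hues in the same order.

132°, 151°, 220°

186 − 54 = 132°
205 − 54 = 151°
274 − 54 = 220°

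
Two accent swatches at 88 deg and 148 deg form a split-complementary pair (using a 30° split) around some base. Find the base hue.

The accents sit 30° either side of the complement, so the complement is their short-arc midpoint on the wheel.
Short-arc midpoint of 88° and 148°: 118°.
Base is 180° from the complement: 118 − 180 = -62 → -62 + 360 = 298°

298°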